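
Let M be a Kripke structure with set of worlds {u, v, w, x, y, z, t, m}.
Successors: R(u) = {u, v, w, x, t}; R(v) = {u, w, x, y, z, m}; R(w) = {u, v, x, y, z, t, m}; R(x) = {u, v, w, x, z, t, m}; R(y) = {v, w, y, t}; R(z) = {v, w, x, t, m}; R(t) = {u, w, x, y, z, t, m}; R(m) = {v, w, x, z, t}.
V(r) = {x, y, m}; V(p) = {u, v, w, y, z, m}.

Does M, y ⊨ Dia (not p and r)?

At y: Dia (not p and r) requires not p and r at some successor in {v, w, y, t}.
  At v: not p and r is false.
  At w: not p and r is false.
  At y: not p and r is false.
  At t: not p and r is false.
So Dia (not p and r) is false at y.

No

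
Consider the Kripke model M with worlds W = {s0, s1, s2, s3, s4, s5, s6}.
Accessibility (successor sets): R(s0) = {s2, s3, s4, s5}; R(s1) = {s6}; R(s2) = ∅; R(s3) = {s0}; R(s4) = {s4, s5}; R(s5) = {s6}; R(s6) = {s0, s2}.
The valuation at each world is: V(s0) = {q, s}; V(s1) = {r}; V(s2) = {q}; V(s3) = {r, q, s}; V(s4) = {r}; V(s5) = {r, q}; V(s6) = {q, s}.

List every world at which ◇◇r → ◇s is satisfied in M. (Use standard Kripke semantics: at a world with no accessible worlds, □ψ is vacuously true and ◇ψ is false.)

s0, s1, s2, s3, s5, s6

Let φ = ◇◇r → ◇s. Evaluate φ at each world:
  s0 (successors {s2, s3, s4, s5}): φ is true.
  s1 (successors {s6}): φ is true.
  s2 (successors ∅): φ is true.
  s3 (successors {s0}): φ is true.
  s4 (successors {s4, s5}): φ is false.
  s5 (successors {s6}): φ is true.
  s6 (successors {s0, s2}): φ is true.
For instance, at s4:
  At s4: ◇◇r is true, ◇s is false, so ◇◇r → ◇s is false.
    At s4: ◇◇r requires ◇r at some successor in {s4, s5}.
      ◇r holds at s4, so ◇◇r is true at s4.
    At s4: ◇s requires s at some successor in {s4, s5}.
      At s4: s is false.
      At s5: s is false.
    So ◇s is false at s4.
Satisfying worlds: {s0, s1, s2, s3, s5, s6}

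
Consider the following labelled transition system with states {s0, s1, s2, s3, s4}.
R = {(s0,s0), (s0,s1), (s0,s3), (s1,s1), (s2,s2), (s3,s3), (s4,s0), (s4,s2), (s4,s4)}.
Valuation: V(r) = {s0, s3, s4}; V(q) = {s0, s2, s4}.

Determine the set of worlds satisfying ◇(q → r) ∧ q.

s0, s4

Let φ = ◇(q → r) ∧ q. Evaluate φ at each world:
  s0 (successors {s0, s1, s3}): φ is true.
  s1 (successors {s1}): φ is false.
  s2 (successors {s2}): φ is false.
  s3 (successors {s3}): φ is false.
  s4 (successors {s0, s2, s4}): φ is true.
For instance, at s1:
  At s1: ◇(q → r) is true, q is false, so ◇(q → r) ∧ q is false.
    At s1: ◇(q → r) requires q → r at some successor in {s1}.
      q → r holds at s1, so ◇(q → r) is true at s1.
Satisfying worlds: {s0, s4}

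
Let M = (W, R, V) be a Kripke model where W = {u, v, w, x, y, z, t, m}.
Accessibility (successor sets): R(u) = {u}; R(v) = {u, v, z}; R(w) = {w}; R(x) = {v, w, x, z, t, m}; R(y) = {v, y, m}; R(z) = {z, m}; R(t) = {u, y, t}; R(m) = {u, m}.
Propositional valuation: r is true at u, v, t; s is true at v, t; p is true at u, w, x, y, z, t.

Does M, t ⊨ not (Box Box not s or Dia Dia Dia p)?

No

Recall that Box ψ holds at a world iff ψ holds at every accessible world, and Dia ψ holds iff ψ holds at some accessible world.
At t: Box Box not s or Dia Dia Dia p is true, so not (Box Box not s or Dia Dia Dia p) is false.
  At t: Box Box not s is false, Dia Dia Dia p is true, so Box Box not s or Dia Dia Dia p is true.
    At t: Box Box not s requires Box not s at every successor {u, y, t}.
      Box not s fails at y, so Box Box not s is false at t.
    At t: Dia Dia Dia p requires Dia Dia p at some successor in {u, y, t}.
      Dia Dia p holds at u, so Dia Dia Dia p is true at t.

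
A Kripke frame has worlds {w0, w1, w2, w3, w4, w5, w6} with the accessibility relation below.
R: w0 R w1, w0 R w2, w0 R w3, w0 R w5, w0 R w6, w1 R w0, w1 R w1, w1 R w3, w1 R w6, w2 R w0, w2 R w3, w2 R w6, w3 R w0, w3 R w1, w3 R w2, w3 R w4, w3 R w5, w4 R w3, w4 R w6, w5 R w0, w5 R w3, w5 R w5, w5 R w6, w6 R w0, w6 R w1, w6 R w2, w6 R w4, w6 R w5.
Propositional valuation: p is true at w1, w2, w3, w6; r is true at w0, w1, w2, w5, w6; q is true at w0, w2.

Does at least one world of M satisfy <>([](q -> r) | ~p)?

Yes

Let φ = <>([](q -> r) | ~p). Evaluate φ at each world:
  w0 (successors {w1, w2, w3, w5, w6}): φ is true.
  w1 (successors {w0, w1, w3, w6}): φ is true.
  w2 (successors {w0, w3, w6}): φ is true.
  w3 (successors {w0, w1, w2, w4, w5}): φ is true.
  w4 (successors {w3, w6}): φ is true.
  w5 (successors {w0, w3, w5, w6}): φ is true.
  w6 (successors {w0, w1, w2, w4, w5}): φ is true.
Detail at w0 (witness):
  At w0: <>([](q -> r) | ~p) requires [](q -> r) | ~p at some successor in {w1, w2, w3, w5, w6}.
    [](q -> r) | ~p holds at w1, so <>([](q -> r) | ~p) is true at w0.
      At w1: [](q -> r) is true, ~p is false, so [](q -> r) | ~p is true.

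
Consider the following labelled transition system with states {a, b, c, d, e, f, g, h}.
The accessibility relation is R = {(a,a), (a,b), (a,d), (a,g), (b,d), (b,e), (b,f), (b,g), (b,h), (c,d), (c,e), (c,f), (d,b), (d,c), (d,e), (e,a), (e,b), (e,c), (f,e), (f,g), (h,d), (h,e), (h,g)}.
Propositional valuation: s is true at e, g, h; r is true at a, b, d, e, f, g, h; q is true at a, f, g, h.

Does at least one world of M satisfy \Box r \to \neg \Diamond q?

Recall that \Box ψ holds at a world iff ψ holds at every accessible world, and \Diamond ψ holds iff ψ holds at some accessible world.
Let φ = \Box r \to \neg \Diamond q. Evaluate φ at each world:
  a (successors {a, b, d, g}): φ is false.
  b (successors {d, e, f, g, h}): φ is false.
  c (successors {d, e, f}): φ is false.
  d (successors {b, c, e}): φ is true.
  e (successors {a, b, c}): φ is true.
  f (successors {e, g}): φ is false.
  g (successors ∅): φ is true.
  h (successors {d, e, g}): φ is false.
Detail at d (witness):
  At d: \Box r is false, \neg \Diamond q is true, so \Box r \to \neg \Diamond q is true.
    At d: \Box r requires r at every successor {b, c, e}.
      r fails at c, so \Box r is false at d.
    At d: \Diamond q is false, so \neg \Diamond q is true.
      At d: \Diamond q requires q at some successor in {b, c, e}.
        At b: q is false.
        At c: q is false.
        At e: q is false.
      So \Diamond q is false at d.

Yes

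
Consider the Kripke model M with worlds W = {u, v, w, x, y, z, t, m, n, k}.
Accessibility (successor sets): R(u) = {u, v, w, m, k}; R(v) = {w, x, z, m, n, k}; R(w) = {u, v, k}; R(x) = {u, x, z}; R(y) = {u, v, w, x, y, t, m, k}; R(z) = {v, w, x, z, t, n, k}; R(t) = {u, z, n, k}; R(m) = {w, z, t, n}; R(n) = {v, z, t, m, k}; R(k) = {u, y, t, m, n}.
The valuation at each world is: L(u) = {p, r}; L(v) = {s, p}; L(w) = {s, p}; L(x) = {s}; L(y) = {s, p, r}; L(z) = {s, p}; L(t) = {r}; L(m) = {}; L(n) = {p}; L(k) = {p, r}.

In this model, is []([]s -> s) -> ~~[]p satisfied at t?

Recall that []ψ holds at a world iff ψ holds at every accessible world, and <>ψ holds iff ψ holds at some accessible world.
At t: []([]s -> s) is true, ~~[]p is true, so []([]s -> s) -> ~~[]p is true.
  At t: []([]s -> s) requires []s -> s at every successor {u, z, n, k}.
    At u: []s -> s is true.
    At z: []s -> s is true.
    At n: []s -> s is true.
    At k: []s -> s is true.
  So []([]s -> s) is true at t.
  At t: ~[]p is false, so ~~[]p is true.
    At t: []p is true, so ~[]p is false.
      At t: []p requires p at every successor {u, z, n, k}.
        At u: p is true.
        At z: p is true.
        At n: p is true.
        At k: p is true.
      So []p is true at t.

Yes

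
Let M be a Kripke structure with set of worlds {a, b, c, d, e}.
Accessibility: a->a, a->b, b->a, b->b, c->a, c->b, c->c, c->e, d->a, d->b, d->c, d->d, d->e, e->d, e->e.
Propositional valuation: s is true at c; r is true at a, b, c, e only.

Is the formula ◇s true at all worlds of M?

Let φ = ◇s. Evaluate φ at each world:
  a (successors {a, b}): φ is false.
  b (successors {a, b}): φ is false.
  c (successors {a, b, c, e}): φ is true.
  d (successors {a, b, c, d, e}): φ is true.
  e (successors {d, e}): φ is false.
Detail at a (counterexample):
  At a: ◇s requires s at some successor in {a, b}.
    At a: s is false.
    At b: s is false.
  So ◇s is false at a.

No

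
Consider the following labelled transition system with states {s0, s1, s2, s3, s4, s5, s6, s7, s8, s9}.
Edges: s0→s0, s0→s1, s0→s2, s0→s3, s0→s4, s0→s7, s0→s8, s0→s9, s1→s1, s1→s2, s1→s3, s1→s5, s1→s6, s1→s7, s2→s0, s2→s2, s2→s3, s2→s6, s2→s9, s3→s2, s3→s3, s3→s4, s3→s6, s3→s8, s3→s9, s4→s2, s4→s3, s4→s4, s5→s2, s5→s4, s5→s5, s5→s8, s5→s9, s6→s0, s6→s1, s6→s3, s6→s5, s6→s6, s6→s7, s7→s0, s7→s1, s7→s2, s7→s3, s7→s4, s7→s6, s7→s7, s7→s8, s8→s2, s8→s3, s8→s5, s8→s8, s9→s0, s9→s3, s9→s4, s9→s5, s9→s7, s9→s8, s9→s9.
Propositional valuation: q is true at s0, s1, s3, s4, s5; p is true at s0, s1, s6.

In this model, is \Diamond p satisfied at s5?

No

At s5: \Diamond p requires p at some successor in {s2, s4, s5, s8, s9}.
  At s2: p is false.
  At s4: p is false.
  At s5: p is false.
  At s8: p is false.
  At s9: p is false.
So \Diamond p is false at s5.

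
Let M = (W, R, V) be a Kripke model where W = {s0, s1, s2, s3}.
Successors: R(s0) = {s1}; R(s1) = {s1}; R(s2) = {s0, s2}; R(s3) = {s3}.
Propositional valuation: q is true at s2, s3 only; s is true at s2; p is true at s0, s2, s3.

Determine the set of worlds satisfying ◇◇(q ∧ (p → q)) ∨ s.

Let φ = ◇◇(q ∧ (p → q)) ∨ s. Evaluate φ at each world:
  s0 (successors {s1}): φ is false.
  s1 (successors {s1}): φ is false.
  s2 (successors {s0, s2}): φ is true.
  s3 (successors {s3}): φ is true.
For instance, at s0:
  At s0: ◇◇(q ∧ (p → q)) is false, s is false, so ◇◇(q ∧ (p → q)) ∨ s is false.
    At s0: ◇◇(q ∧ (p → q)) requires ◇(q ∧ (p → q)) at some successor in {s1}.
      At s1: ◇(q ∧ (p → q)) is false.
    So ◇◇(q ∧ (p → q)) is false at s0.
Satisfying worlds: {s2, s3}

s2, s3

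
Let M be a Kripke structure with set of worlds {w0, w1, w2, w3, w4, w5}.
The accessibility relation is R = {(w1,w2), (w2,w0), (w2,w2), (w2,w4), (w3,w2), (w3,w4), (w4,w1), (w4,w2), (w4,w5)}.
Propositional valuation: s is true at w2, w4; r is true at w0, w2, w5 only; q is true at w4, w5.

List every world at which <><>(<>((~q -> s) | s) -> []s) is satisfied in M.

w1, w2, w3, w4

Let φ = <><>(<>((~q -> s) | s) -> []s). Evaluate φ at each world:
  w0 (successors ∅): φ is false.
  w1 (successors {w2}): φ is true.
  w2 (successors {w0, w2, w4}): φ is true.
  w3 (successors {w2, w4}): φ is true.
  w4 (successors {w1, w2, w5}): φ is true.
  w5 (successors ∅): φ is false.
For instance, at w3:
  At w3: <><>(<>((~q -> s) | s) -> []s) requires <>(<>((~q -> s) | s) -> []s) at some successor in {w2, w4}.
    <>(<>((~q -> s) | s) -> []s) holds at w2, so <><>(<>((~q -> s) | s) -> []s) is true at w3.
      At w2: <>(<>((~q -> s) | s) -> []s) requires <>((~q -> s) | s) -> []s at some successor in {w0, w2, w4}.
        <>((~q -> s) | s) -> []s holds at w0, so <>(<>((~q -> s) | s) -> []s) is true at w2.
Satisfying worlds: {w1, w2, w3, w4}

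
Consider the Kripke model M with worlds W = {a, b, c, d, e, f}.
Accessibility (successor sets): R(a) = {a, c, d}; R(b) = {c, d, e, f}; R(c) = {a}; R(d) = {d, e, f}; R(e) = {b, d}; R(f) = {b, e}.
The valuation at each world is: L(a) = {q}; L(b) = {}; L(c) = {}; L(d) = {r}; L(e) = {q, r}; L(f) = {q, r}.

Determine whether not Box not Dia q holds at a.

At a: Box not Dia q is false, so not Box not Dia q is true.
  At a: Box not Dia q requires not Dia q at every successor {a, c, d}.
    not Dia q fails at a, so Box not Dia q is false at a.
      At a: Dia q is true, so not Dia q is false.

Yes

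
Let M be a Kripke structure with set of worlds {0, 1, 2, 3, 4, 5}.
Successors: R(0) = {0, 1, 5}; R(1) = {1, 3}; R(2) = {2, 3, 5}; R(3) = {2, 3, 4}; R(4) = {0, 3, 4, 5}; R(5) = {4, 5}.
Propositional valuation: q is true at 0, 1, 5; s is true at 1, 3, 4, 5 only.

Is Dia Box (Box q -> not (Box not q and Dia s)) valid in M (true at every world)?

Yes

Let φ = Dia Box (Box q -> not (Box not q and Dia s)). Evaluate φ at each world:
  0 (successors {0, 1, 5}): φ is true.
  1 (successors {1, 3}): φ is true.
  2 (successors {2, 3, 5}): φ is true.
  3 (successors {2, 3, 4}): φ is true.
  4 (successors {0, 3, 4, 5}): φ is true.
  5 (successors {4, 5}): φ is true.
For instance, at 2:
  At 2: Dia Box (Box q -> not (Box not q and Dia s)) requires Box (Box q -> not (Box not q and Dia s)) at some successor in {2, 3, 5}.
    Box (Box q -> not (Box not q and Dia s)) holds at 2, so Dia Box (Box q -> not (Box not q and Dia s)) is true at 2.
      At 2: Box (Box q -> not (Box not q and Dia s)) requires Box q -> not (Box not q and Dia s) at every successor {2, 3, 5}.
        At 2: Box q -> not (Box not q and Dia s) is true.
        At 3: Box q -> not (Box not q and Dia s) is true.
        At 5: Box q -> not (Box not q and Dia s) is true.
      So Box (Box q -> not (Box not q and Dia s)) is true at 2.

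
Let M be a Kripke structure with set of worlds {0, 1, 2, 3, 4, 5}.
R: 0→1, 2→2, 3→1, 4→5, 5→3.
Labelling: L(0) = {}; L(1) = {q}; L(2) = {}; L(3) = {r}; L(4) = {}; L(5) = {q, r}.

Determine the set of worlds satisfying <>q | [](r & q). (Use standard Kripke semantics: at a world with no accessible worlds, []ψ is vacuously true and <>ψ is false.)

Recall that []ψ holds at a world iff ψ holds at every accessible world, and <>ψ holds iff ψ holds at some accessible world.
Let φ = <>q | [](r & q). Evaluate φ at each world:
  0 (successors {1}): φ is true.
  1 (successors ∅): φ is true.
  2 (successors {2}): φ is false.
  3 (successors {1}): φ is true.
  4 (successors {5}): φ is true.
  5 (successors {3}): φ is false.
For instance, at 3:
  At 3: <>q is true, [](r & q) is false, so <>q | [](r & q) is true.
    At 3: <>q requires q at some successor in {1}.
      q holds at 1, so <>q is true at 3.
    At 3: [](r & q) requires r & q at every successor {1}.
      r & q fails at 1, so [](r & q) is false at 3.
Satisfying worlds: {0, 1, 3, 4}

0, 1, 3, 4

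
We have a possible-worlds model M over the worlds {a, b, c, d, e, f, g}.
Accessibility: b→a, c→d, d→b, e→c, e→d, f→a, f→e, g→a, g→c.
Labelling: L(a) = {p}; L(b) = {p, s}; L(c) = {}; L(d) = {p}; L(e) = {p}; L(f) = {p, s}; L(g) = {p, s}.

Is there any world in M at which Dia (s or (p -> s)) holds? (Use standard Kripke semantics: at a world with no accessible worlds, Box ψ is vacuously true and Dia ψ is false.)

Yes

Recall that Dia ψ holds at a world iff ψ holds at some accessible world.
Let φ = Dia (s or (p -> s)). Evaluate φ at each world:
  a (successors ∅): φ is false.
  b (successors {a}): φ is false.
  c (successors {d}): φ is false.
  d (successors {b}): φ is true.
  e (successors {c, d}): φ is true.
  f (successors {a, e}): φ is false.
  g (successors {a, c}): φ is true.
Detail at d (witness):
  At d: Dia (s or (p -> s)) requires s or (p -> s) at some successor in {b}.
    s or (p -> s) holds at b, so Dia (s or (p -> s)) is true at d.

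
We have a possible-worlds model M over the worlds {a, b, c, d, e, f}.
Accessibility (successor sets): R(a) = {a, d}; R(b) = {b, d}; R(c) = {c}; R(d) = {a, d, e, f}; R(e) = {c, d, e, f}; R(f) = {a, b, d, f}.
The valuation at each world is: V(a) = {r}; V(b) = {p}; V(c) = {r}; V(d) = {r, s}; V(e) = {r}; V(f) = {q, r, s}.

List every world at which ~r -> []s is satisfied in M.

a, c, d, e, f

Let φ = ~r -> []s. Evaluate φ at each world:
  a (successors {a, d}): φ is true.
  b (successors {b, d}): φ is false.
  c (successors {c}): φ is true.
  d (successors {a, d, e, f}): φ is true.
  e (successors {c, d, e, f}): φ is true.
  f (successors {a, b, d, f}): φ is true.
For instance, at c:
  At c: ~r is false, []s is false, so ~r -> []s is true.
    At c: []s requires s at every successor {c}.
      s fails at c, so []s is false at c.
Satisfying worlds: {a, c, d, e, f}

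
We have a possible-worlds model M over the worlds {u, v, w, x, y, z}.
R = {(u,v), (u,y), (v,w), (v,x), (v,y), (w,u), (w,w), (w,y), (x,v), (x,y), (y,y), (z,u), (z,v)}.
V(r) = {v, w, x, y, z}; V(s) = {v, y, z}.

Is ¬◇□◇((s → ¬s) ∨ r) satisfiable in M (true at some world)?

Let φ = ¬◇□◇((s → ¬s) ∨ r). Evaluate φ at each world:
  u (successors {v, y}): φ is false.
  v (successors {w, x, y}): φ is false.
  w (successors {u, w, y}): φ is false.
  x (successors {v, y}): φ is false.
  y (successors {y}): φ is false.
  z (successors {u, v}): φ is false.
For instance, at w:
  At w: ◇□◇((s → ¬s) ∨ r) is true, so ¬◇□◇((s → ¬s) ∨ r) is false.
    At w: ◇□◇((s → ¬s) ∨ r) requires □◇((s → ¬s) ∨ r) at some successor in {u, w, y}.
      □◇((s → ¬s) ∨ r) holds at u, so ◇□◇((s → ¬s) ∨ r) is true at w.

No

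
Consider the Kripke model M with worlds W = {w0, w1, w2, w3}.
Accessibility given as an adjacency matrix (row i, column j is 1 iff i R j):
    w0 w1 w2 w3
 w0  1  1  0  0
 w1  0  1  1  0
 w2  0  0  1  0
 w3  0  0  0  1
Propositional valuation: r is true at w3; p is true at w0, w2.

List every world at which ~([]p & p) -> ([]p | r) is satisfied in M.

Let φ = ~([]p & p) -> ([]p | r). Evaluate φ at each world:
  w0 (successors {w0, w1}): φ is false.
  w1 (successors {w1, w2}): φ is false.
  w2 (successors {w2}): φ is true.
  w3 (successors {w3}): φ is true.
For instance, at w0:
  At w0: ~([]p & p) is true, []p | r is false, so ~([]p & p) -> ([]p | r) is false.
    At w0: []p & p is false, so ~([]p & p) is true.
      At w0: []p is false, p is true, so []p & p is false.
    At w0: []p is false, r is false, so []p | r is false.
      At w0: []p requires p at every successor {w0, w1}.
        p fails at w1, so []p is false at w0.
Satisfying worlds: {w2, w3}

w2, w3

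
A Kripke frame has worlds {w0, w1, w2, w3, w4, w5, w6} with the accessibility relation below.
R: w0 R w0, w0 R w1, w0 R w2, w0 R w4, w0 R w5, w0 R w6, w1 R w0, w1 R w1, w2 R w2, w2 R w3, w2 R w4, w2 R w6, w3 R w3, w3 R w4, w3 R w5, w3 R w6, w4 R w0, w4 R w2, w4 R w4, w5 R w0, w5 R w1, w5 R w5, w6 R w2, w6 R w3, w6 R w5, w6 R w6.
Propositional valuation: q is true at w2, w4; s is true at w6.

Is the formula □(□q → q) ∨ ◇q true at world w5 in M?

At w5: □(□q → q) is true, ◇q is false, so □(□q → q) ∨ ◇q is true.
  At w5: □(□q → q) requires □q → q at every successor {w0, w1, w5}.
      At w0: □q is false, q is false, so □q → q is true.
      At w1: □q is false, q is false, so □q → q is true.
      At w5: □q is false, q is false, so □q → q is true.
  So □(□q → q) is true at w5.
  At w5: ◇q requires q at some successor in {w0, w1, w5}.
    At w0: q is false.
    At w1: q is false.
    At w5: q is false.
  So ◇q is false at w5.

Yes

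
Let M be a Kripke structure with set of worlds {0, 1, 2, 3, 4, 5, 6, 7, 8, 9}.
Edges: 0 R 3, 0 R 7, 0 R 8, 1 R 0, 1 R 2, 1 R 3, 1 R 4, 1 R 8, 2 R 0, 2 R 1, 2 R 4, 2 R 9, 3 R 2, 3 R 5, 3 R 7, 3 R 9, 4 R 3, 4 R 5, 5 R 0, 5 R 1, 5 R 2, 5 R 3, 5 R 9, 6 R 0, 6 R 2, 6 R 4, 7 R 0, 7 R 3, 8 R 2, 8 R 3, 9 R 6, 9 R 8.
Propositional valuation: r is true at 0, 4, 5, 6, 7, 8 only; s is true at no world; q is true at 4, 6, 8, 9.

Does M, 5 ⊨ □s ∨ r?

Yes

At 5: □s is false, r is true, so □s ∨ r is true.
  At 5: □s requires s at every successor {0, 1, 2, 3, 9}.
    s fails at 0, so □s is false at 5.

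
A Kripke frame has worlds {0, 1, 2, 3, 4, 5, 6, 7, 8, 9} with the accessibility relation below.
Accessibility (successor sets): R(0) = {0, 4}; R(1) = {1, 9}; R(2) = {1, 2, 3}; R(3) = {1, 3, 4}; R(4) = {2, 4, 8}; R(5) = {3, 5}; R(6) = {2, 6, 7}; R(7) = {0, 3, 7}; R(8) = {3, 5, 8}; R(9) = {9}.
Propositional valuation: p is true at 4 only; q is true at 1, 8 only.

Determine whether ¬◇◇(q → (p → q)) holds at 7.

No

At 7: ◇◇(q → (p → q)) is true, so ¬◇◇(q → (p → q)) is false.
  At 7: ◇◇(q → (p → q)) requires ◇(q → (p → q)) at some successor in {0, 3, 7}.
    ◇(q → (p → q)) holds at 0, so ◇◇(q → (p → q)) is true at 7.
      At 0: ◇(q → (p → q)) requires q → (p → q) at some successor in {0, 4}.
        q → (p → q) holds at 0, so ◇(q → (p → q)) is true at 0.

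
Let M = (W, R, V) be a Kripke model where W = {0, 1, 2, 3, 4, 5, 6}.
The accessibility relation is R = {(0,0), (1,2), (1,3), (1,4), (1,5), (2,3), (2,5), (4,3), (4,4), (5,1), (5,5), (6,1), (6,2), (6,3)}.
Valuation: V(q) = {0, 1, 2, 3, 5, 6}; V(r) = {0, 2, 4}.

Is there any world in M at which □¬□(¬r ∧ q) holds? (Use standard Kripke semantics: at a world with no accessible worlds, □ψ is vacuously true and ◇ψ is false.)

Yes

Let φ = □¬□(¬r ∧ q). Evaluate φ at each world:
  0 (successors {0}): φ is true.
  1 (successors {2, 3, 4, 5}): φ is false.
  2 (successors {3, 5}): φ is false.
  3 (successors ∅): φ is true.
  4 (successors {3, 4}): φ is false.
  5 (successors {1, 5}): φ is false.
  6 (successors {1, 2, 3}): φ is false.
Detail at 0 (witness):
  At 0: □¬□(¬r ∧ q) requires ¬□(¬r ∧ q) at every successor {0}.
      At 0: □(¬r ∧ q) is false, so ¬□(¬r ∧ q) is true.
  So □¬□(¬r ∧ q) is true at 0.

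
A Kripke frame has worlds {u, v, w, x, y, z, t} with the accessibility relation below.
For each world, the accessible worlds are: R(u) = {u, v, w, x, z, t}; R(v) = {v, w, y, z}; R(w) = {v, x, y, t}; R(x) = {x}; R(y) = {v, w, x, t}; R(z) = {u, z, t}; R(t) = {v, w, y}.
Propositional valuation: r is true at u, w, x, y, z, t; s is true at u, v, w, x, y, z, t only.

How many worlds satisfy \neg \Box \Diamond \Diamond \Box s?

Let φ = \neg \Box \Diamond \Diamond \Box s. Evaluate φ at each world:
  u (successors {u, v, w, x, z, t}): φ is false.
  v (successors {v, w, y, z}): φ is false.
  w (successors {v, x, y, t}): φ is false.
  x (successors {x}): φ is false.
  y (successors {v, w, x, t}): φ is false.
  z (successors {u, z, t}): φ is false.
  t (successors {v, w, y}): φ is false.
For instance, at x:
  At x: \Box \Diamond \Diamond \Box s is true, so \neg \Box \Diamond \Diamond \Box s is false.
    At x: \Box \Diamond \Diamond \Box s requires \Diamond \Diamond \Box s at every successor {x}.
      At x: \Diamond \Diamond \Box s is true.
    So \Box \Diamond \Diamond \Box s is true at x.
Satisfying worlds: none.

0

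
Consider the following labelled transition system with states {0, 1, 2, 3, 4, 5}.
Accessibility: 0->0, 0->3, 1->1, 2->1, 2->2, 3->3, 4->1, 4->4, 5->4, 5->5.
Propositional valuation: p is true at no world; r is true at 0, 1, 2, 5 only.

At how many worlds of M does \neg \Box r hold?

Let φ = \neg \Box r. Evaluate φ at each world:
  0 (successors {0, 3}): φ is true.
  1 (successors {1}): φ is false.
  2 (successors {1, 2}): φ is false.
  3 (successors {3}): φ is true.
  4 (successors {1, 4}): φ is true.
  5 (successors {4, 5}): φ is true.
For instance, at 2:
  At 2: \Box r is true, so \neg \Box r is false.
    At 2: \Box r requires r at every successor {1, 2}.
      At 1: r is true.
      At 2: r is true.
    So \Box r is true at 2.
Satisfying worlds: {0, 3, 4, 5}

4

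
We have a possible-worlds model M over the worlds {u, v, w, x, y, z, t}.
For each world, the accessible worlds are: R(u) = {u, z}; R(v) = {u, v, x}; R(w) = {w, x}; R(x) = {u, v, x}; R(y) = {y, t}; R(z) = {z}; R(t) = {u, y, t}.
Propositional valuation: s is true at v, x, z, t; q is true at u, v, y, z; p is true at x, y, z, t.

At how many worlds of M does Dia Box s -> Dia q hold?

Let φ = Dia Box s -> Dia q. Evaluate φ at each world:
  u (successors {u, z}): φ is true.
  v (successors {u, v, x}): φ is true.
  w (successors {w, x}): φ is true.
  x (successors {u, v, x}): φ is true.
  y (successors {y, t}): φ is true.
  z (successors {z}): φ is true.
  t (successors {u, y, t}): φ is true.
For instance, at w:
  At w: Dia Box s is false, Dia q is false, so Dia Box s -> Dia q is true.
    At w: Dia Box s requires Box s at some successor in {w, x}.
      At w: Box s is false.
      At x: Box s is false.
    So Dia Box s is false at w.
    At w: Dia q requires q at some successor in {w, x}.
      At w: q is false.
      At x: q is false.
    So Dia q is false at w.
Satisfying worlds: {u, v, w, x, y, z, t}

7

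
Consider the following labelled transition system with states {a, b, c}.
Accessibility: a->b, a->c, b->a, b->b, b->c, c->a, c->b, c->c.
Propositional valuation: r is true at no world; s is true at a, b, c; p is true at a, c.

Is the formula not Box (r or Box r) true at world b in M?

Recall that Box ψ holds at a world iff ψ holds at every accessible world, and Dia ψ holds iff ψ holds at some accessible world.
At b: Box (r or Box r) is false, so not Box (r or Box r) is true.
  At b: Box (r or Box r) requires r or Box r at every successor {a, b, c}.
    r or Box r fails at a, so Box (r or Box r) is false at b.
      At a: r is false, Box r is false, so r or Box r is false.

Yes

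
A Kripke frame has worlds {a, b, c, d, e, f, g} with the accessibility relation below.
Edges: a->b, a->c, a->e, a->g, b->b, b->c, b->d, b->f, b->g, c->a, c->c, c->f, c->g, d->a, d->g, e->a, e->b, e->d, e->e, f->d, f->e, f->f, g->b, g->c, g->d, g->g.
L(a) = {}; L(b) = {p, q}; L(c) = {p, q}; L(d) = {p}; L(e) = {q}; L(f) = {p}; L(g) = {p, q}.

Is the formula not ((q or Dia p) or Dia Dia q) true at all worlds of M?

Let φ = not ((q or Dia p) or Dia Dia q). Evaluate φ at each world:
  a (successors {b, c, e, g}): φ is false.
  b (successors {b, c, d, f, g}): φ is false.
  c (successors {a, c, f, g}): φ is false.
  d (successors {a, g}): φ is false.
  e (successors {a, b, d, e}): φ is false.
  f (successors {d, e, f}): φ is false.
  g (successors {b, c, d, g}): φ is false.
Detail at a (counterexample):
  At a: (q or Dia p) or Dia Dia q is true, so not ((q or Dia p) or Dia Dia q) is false.
    At a: q or Dia p is true, Dia Dia q is true, so (q or Dia p) or Dia Dia q is true.
      At a: q is false, Dia p is true, so q or Dia p is true.
      At a: Dia Dia q requires Dia q at some successor in {b, c, e, g}.
        Dia q holds at b, so Dia Dia q is true at a.

No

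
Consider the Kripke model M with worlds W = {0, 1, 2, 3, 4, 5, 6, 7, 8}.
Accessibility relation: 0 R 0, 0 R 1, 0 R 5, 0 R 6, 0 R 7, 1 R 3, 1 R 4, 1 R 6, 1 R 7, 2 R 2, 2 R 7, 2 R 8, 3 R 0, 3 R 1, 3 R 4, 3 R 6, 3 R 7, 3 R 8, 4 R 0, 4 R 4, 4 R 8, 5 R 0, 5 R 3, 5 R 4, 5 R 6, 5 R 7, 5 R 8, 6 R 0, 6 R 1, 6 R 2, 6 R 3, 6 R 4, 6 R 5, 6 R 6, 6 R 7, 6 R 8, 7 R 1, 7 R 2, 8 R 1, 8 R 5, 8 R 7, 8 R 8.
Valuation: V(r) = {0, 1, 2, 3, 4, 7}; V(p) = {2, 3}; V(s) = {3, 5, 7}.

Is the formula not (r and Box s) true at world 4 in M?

At 4: r and Box s is false, so not (r and Box s) is true.
  At 4: r is true, Box s is false, so r and Box s is false.
    At 4: Box s requires s at every successor {0, 4, 8}.
      s fails at 0, so Box s is false at 4.

Yes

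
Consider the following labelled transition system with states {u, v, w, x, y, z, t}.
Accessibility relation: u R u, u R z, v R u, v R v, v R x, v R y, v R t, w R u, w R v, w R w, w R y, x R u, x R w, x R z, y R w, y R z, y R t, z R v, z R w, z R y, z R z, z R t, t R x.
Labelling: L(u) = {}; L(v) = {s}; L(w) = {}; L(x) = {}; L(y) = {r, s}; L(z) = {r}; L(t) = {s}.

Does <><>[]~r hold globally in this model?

No

Let φ = <><>[]~r. Evaluate φ at each world:
  u (successors {u, z}): φ is true.
  v (successors {u, v, x, y, t}): φ is true.
  w (successors {u, v, w, y}): φ is true.
  x (successors {u, w, z}): φ is true.
  y (successors {w, z, t}): φ is true.
  z (successors {v, w, y, z, t}): φ is true.
  t (successors {x}): φ is false.
Detail at t (counterexample):
  At t: <><>[]~r requires <>[]~r at some successor in {x}.
    At x: <>[]~r is false.
  So <><>[]~r is false at t.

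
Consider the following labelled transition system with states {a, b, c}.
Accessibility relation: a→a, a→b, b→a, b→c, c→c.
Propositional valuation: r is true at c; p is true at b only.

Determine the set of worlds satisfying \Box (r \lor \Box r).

c

Recall that \Box ψ holds at a world iff ψ holds at every accessible world, and \Diamond ψ holds iff ψ holds at some accessible world.
Let φ = \Box (r \lor \Box r). Evaluate φ at each world:
  a (successors {a, b}): φ is false.
  b (successors {a, c}): φ is false.
  c (successors {c}): φ is true.
For instance, at b:
  At b: \Box (r \lor \Box r) requires r \lor \Box r at every successor {a, c}.
    r \lor \Box r fails at a, so \Box (r \lor \Box r) is false at b.
      At a: r is false, \Box r is false, so r \lor \Box r is false.
Satisfying worlds: {c}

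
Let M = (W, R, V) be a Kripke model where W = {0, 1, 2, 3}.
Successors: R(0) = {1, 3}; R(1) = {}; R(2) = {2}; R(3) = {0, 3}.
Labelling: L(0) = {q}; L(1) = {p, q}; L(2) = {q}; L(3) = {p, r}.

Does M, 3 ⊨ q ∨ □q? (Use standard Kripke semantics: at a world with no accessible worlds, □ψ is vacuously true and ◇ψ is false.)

At 3: q is false, □q is false, so q ∨ □q is false.
  At 3: □q requires q at every successor {0, 3}.
    q fails at 3, so □q is false at 3.

No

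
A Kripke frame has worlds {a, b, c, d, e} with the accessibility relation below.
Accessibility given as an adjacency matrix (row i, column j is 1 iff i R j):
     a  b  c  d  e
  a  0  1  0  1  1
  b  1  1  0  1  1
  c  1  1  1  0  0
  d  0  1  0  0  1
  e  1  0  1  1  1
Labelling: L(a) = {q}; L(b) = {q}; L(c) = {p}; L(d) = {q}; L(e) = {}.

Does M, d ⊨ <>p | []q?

No

At d: <>p is false, []q is false, so <>p | []q is false.
  At d: <>p requires p at some successor in {b, e}.
    At b: p is false.
    At e: p is false.
  So <>p is false at d.
  At d: []q requires q at every successor {b, e}.
    q fails at e, so []q is false at d.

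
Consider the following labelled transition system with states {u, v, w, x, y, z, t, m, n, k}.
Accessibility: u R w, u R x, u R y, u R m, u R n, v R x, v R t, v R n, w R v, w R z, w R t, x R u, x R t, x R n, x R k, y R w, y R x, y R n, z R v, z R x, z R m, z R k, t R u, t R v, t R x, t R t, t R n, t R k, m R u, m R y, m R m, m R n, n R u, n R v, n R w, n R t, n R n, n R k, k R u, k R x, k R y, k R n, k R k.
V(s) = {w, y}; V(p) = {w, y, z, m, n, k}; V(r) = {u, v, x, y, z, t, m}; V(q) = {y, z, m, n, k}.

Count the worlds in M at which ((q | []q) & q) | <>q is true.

Recall that []ψ holds at a world iff ψ holds at every accessible world, and <>ψ holds iff ψ holds at some accessible world.
Let φ = ((q | []q) & q) | <>q. Evaluate φ at each world:
  u (successors {w, x, y, m, n}): φ is true.
  v (successors {x, t, n}): φ is true.
  w (successors {v, z, t}): φ is true.
  x (successors {u, t, n, k}): φ is true.
  y (successors {w, x, n}): φ is true.
  z (successors {v, x, m, k}): φ is true.
  t (successors {u, v, x, t, n, k}): φ is true.
  m (successors {u, y, m, n}): φ is true.
  n (successors {u, v, w, t, n, k}): φ is true.
  k (successors {u, x, y, n, k}): φ is true.
For instance, at m:
  At m: (q | []q) & q is true, <>q is true, so ((q | []q) & q) | <>q is true.
    At m: q | []q is true, q is true, so (q | []q) & q is true.
      At m: q is true, []q is false, so q | []q is true.
    At m: <>q requires q at some successor in {u, y, m, n}.
      q holds at y, so <>q is true at m.
Satisfying worlds: {u, v, w, x, y, z, t, m, n, k}

10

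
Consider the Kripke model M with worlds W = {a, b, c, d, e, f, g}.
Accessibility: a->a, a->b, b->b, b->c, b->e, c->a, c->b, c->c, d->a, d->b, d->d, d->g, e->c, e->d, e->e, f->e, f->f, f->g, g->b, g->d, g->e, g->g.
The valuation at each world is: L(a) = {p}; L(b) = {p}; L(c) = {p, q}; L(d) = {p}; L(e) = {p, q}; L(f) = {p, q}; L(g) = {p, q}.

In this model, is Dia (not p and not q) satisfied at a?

At a: Dia (not p and not q) requires not p and not q at some successor in {a, b}.
  At a: not p and not q is false.
  At b: not p and not q is false.
So Dia (not p and not q) is false at a.

No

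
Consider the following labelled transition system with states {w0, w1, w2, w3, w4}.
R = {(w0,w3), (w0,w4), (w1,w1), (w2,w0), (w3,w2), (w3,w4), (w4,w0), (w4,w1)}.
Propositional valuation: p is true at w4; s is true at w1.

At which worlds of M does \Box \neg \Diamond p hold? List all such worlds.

Let φ = \Box \neg \Diamond p. Evaluate φ at each world:
  w0 (successors {w3, w4}): φ is false.
  w1 (successors {w1}): φ is true.
  w2 (successors {w0}): φ is false.
  w3 (successors {w2, w4}): φ is true.
  w4 (successors {w0, w1}): φ is false.
For instance, at w3:
  At w3: \Box \neg \Diamond p requires \neg \Diamond p at every successor {w2, w4}.
      At w2: \Diamond p is false, so \neg \Diamond p is true.
      At w4: \Diamond p is false, so \neg \Diamond p is true.
  So \Box \neg \Diamond p is true at w3.
Satisfying worlds: {w1, w3}

w1, w3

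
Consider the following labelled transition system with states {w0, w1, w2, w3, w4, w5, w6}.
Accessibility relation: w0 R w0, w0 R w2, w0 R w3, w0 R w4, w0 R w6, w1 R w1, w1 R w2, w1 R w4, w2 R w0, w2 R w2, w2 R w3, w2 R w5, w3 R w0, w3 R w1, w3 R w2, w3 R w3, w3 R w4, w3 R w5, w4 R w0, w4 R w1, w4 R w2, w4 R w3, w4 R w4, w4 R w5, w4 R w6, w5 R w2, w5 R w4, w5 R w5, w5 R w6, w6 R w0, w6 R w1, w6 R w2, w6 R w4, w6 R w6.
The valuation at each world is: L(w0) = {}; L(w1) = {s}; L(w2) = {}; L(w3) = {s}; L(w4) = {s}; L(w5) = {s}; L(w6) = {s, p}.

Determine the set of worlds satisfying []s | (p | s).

Let φ = []s | (p | s). Evaluate φ at each world:
  w0 (successors {w0, w2, w3, w4, w6}): φ is false.
  w1 (successors {w1, w2, w4}): φ is true.
  w2 (successors {w0, w2, w3, w5}): φ is false.
  w3 (successors {w0, w1, w2, w3, w4, w5}): φ is true.
  w4 (successors {w0, w1, w2, w3, w4, w5, w6}): φ is true.
  w5 (successors {w2, w4, w5, w6}): φ is true.
  w6 (successors {w0, w1, w2, w4, w6}): φ is true.
For instance, at w5:
  At w5: []s is false, p | s is true, so []s | (p | s) is true.
    At w5: []s requires s at every successor {w2, w4, w5, w6}.
      s fails at w2, so []s is false at w5.
Satisfying worlds: {w1, w3, w4, w5, w6}

w1, w3, w4, w5, w6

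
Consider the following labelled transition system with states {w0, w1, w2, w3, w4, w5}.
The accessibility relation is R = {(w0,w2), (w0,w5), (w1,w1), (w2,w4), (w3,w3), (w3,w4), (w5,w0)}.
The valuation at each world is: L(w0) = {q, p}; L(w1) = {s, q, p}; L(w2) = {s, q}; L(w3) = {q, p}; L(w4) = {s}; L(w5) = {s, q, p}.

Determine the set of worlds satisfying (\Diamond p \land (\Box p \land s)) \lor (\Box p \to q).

Recall that \Box ψ holds at a world iff ψ holds at every accessible world, and \Diamond ψ holds iff ψ holds at some accessible world.
Let φ = (\Diamond p \land (\Box p \land s)) \lor (\Box p \to q). Evaluate φ at each world:
  w0 (successors {w2, w5}): φ is true.
  w1 (successors {w1}): φ is true.
  w2 (successors {w4}): φ is true.
  w3 (successors {w3, w4}): φ is true.
  w4 (successors ∅): φ is false.
  w5 (successors {w0}): φ is true.
For instance, at w5:
  At w5: \Diamond p \land (\Box p \land s) is true, \Box p \to q is true, so (\Diamond p \land (\Box p \land s)) \lor (\Box p \to q) is true.
    At w5: \Diamond p is true, \Box p \land s is true, so \Diamond p \land (\Box p \land s) is true.
      At w5: \Diamond p requires p at some successor in {w0}.
        p holds at w0, so \Diamond p is true at w5.
      At w5: \Box p is true, s is true, so \Box p \land s is true.
    At w5: \Box p is true, q is true, so \Box p \to q is true.
      At w5: \Box p requires p at every successor {w0}.
        At w0: p is true.
      So \Box p is true at w5.
Satisfying worlds: {w0, w1, w2, w3, w5}

w0, w1, w2, w3, w5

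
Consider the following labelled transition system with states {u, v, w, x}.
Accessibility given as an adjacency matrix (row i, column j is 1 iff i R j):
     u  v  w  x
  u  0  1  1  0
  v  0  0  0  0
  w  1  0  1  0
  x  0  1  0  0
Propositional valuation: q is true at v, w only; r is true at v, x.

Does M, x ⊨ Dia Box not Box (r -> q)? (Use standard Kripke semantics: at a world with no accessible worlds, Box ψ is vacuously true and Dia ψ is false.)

Yes

At x: Dia Box not Box (r -> q) requires Box not Box (r -> q) at some successor in {v}.
  Box not Box (r -> q) holds at v, so Dia Box not Box (r -> q) is true at x.
    At v: no accessible worlds, so Box not Box (r -> q) holds vacuously.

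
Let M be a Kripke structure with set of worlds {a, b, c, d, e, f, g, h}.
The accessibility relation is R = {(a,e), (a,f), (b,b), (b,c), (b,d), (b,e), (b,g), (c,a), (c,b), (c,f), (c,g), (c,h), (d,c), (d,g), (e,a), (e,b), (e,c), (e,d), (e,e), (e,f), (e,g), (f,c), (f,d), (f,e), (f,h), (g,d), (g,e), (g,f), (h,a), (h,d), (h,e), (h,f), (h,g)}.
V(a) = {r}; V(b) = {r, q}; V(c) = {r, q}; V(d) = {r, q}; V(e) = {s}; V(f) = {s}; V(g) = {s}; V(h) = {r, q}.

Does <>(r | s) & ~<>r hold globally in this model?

Recall that <>ψ holds at a world iff ψ holds at some accessible world.
Let φ = <>(r | s) & ~<>r. Evaluate φ at each world:
  a (successors {e, f}): φ is true.
  b (successors {b, c, d, e, g}): φ is false.
  c (successors {a, b, f, g, h}): φ is false.
  d (successors {c, g}): φ is false.
  e (successors {a, b, c, d, e, f, g}): φ is false.
  f (successors {c, d, e, h}): φ is false.
  g (successors {d, e, f}): φ is false.
  h (successors {a, d, e, f, g}): φ is false.
Detail at b (counterexample):
  At b: <>(r | s) is true, ~<>r is false, so <>(r | s) & ~<>r is false.
    At b: <>(r | s) requires r | s at some successor in {b, c, d, e, g}.
      r | s holds at b, so <>(r | s) is true at b.
    At b: <>r is true, so ~<>r is false.
      At b: <>r requires r at some successor in {b, c, d, e, g}.
        r holds at b, so <>r is true at b.

No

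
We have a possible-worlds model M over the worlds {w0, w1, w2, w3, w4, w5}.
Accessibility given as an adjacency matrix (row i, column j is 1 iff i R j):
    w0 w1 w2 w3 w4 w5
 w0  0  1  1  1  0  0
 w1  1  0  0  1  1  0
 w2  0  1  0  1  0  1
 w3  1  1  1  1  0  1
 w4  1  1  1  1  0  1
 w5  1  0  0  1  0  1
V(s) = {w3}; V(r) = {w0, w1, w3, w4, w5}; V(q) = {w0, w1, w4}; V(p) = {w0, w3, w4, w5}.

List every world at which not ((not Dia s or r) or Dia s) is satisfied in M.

none

Let φ = not ((not Dia s or r) or Dia s). Evaluate φ at each world:
  w0 (successors {w1, w2, w3}): φ is false.
  w1 (successors {w0, w3, w4}): φ is false.
  w2 (successors {w1, w3, w5}): φ is false.
  w3 (successors {w0, w1, w2, w3, w5}): φ is false.
  w4 (successors {w0, w1, w2, w3, w5}): φ is false.
  w5 (successors {w0, w3, w5}): φ is false.
For instance, at w2:
  At w2: (not Dia s or r) or Dia s is true, so not ((not Dia s or r) or Dia s) is false.
    At w2: not Dia s or r is false, Dia s is true, so (not Dia s or r) or Dia s is true.
      At w2: not Dia s is false, r is false, so not Dia s or r is false.
      At w2: Dia s requires s at some successor in {w1, w3, w5}.
        s holds at w3, so Dia s is true at w2.
Satisfying worlds: none.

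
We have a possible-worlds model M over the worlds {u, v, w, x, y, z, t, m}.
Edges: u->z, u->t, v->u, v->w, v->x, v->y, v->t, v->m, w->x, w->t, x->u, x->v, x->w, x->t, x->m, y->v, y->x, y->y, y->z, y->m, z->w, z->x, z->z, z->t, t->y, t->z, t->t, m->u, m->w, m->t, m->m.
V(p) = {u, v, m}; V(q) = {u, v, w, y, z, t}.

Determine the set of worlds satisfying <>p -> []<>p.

Recall that []ψ holds at a world iff ψ holds at every accessible world, and <>ψ holds iff ψ holds at some accessible world.
Let φ = <>p -> []<>p. Evaluate φ at each world:
  u (successors {z, t}): φ is true.
  v (successors {u, w, x, y, t, m}): φ is false.
  w (successors {x, t}): φ is true.
  x (successors {u, v, w, t, m}): φ is false.
  y (successors {v, x, y, z, m}): φ is false.
  z (successors {w, x, z, t}): φ is true.
  t (successors {y, z, t}): φ is true.
  m (successors {u, w, t, m}): φ is false.
For instance, at y:
  At y: <>p is true, []<>p is false, so <>p -> []<>p is false.
    At y: <>p requires p at some successor in {v, x, y, z, m}.
      p holds at v, so <>p is true at y.
    At y: []<>p requires <>p at every successor {v, x, y, z, m}.
      <>p fails at z, so []<>p is false at y.
Satisfying worlds: {u, w, z, t}

u, w, z, t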